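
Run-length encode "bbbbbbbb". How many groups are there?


Input: bbbbbbbb
Scanning for consecutive runs:
  Group 1: 'b' x 8 (positions 0-7)
Total groups: 1

1


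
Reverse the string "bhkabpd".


Input: bhkabpd
Reading characters right to left:
  Position 6: 'd'
  Position 5: 'p'
  Position 4: 'b'
  Position 3: 'a'
  Position 2: 'k'
  Position 1: 'h'
  Position 0: 'b'
Reversed: dpbakhb

dpbakhb


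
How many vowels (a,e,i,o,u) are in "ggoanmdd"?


Input: ggoanmdd
Checking each character:
  'g' at position 0: consonant
  'g' at position 1: consonant
  'o' at position 2: vowel (running total: 1)
  'a' at position 3: vowel (running total: 2)
  'n' at position 4: consonant
  'm' at position 5: consonant
  'd' at position 6: consonant
  'd' at position 7: consonant
Total vowels: 2

2


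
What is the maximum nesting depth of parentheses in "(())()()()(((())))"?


Input: "(())()()()(((())))"
Tracking depth:
  Position 0 '(': depth becomes 1
  Position 1 '(': depth becomes 2
  Position 2 ')': depth becomes 1
  Position 3 ')': depth becomes 0
  Position 4 '(': depth becomes 1
  Position 5 ')': depth becomes 0
  Position 6 '(': depth becomes 1
  Position 7 ')': depth becomes 0
  Position 8 '(': depth becomes 1
  Position 9 ')': depth becomes 0
  Position 10 '(': depth becomes 1
  Position 11 '(': depth becomes 2
  Position 12 '(': depth becomes 3
  Position 13 '(': depth becomes 4
  Position 14 ')': depth becomes 3
  Position 15 ')': depth becomes 2
  Position 16 ')': depth becomes 1
  Position 17 ')': depth becomes 0
Maximum depth reached: 4

4


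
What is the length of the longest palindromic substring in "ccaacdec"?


Input: "ccaacdec"
Checking substrings for palindromes:
  [1:5] "caac" (len 4) => palindrome
  [0:2] "cc" (len 2) => palindrome
  [2:4] "aa" (len 2) => palindrome
Longest palindromic substring: "caac" with length 4

4


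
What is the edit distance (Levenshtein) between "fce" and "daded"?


Computing edit distance: "fce" -> "daded"
DP table:
           d    a    d    e    d
      0    1    2    3    4    5
  f   1    1    2    3    4    5
  c   2    2    2    3    4    5
  e   3    3    3    3    3    4
Edit distance = dp[3][5] = 4

4


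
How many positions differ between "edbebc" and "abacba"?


Comparing "edbebc" and "abacba" position by position:
  Position 0: 'e' vs 'a' => DIFFER
  Position 1: 'd' vs 'b' => DIFFER
  Position 2: 'b' vs 'a' => DIFFER
  Position 3: 'e' vs 'c' => DIFFER
  Position 4: 'b' vs 'b' => same
  Position 5: 'c' vs 'a' => DIFFER
Positions that differ: 5

5


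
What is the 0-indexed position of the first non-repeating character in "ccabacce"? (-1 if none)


Input: ccabacce
Character frequencies:
  'a': 2
  'b': 1
  'c': 4
  'e': 1
Scanning left to right for freq == 1:
  Position 0 ('c'): freq=4, skip
  Position 1 ('c'): freq=4, skip
  Position 2 ('a'): freq=2, skip
  Position 3 ('b'): unique! => answer = 3

3


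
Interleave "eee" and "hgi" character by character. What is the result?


Interleaving "eee" and "hgi":
  Position 0: 'e' from first, 'h' from second => "eh"
  Position 1: 'e' from first, 'g' from second => "eg"
  Position 2: 'e' from first, 'i' from second => "ei"
Result: ehegei

ehegei


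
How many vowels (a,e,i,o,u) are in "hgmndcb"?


Input: hgmndcb
Checking each character:
  'h' at position 0: consonant
  'g' at position 1: consonant
  'm' at position 2: consonant
  'n' at position 3: consonant
  'd' at position 4: consonant
  'c' at position 5: consonant
  'b' at position 6: consonant
Total vowels: 0

0


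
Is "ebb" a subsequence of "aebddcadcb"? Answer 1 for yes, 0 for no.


Check if "ebb" is a subsequence of "aebddcadcb"
Greedy scan:
  Position 0 ('a'): no match needed
  Position 1 ('e'): matches sub[0] = 'e'
  Position 2 ('b'): matches sub[1] = 'b'
  Position 3 ('d'): no match needed
  Position 4 ('d'): no match needed
  Position 5 ('c'): no match needed
  Position 6 ('a'): no match needed
  Position 7 ('d'): no match needed
  Position 8 ('c'): no match needed
  Position 9 ('b'): matches sub[2] = 'b'
All 3 characters matched => is a subsequence

1


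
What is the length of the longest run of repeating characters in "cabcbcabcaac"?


Input: "cabcbcabcaac"
Scanning for longest run:
  Position 1 ('a'): new char, reset run to 1
  Position 2 ('b'): new char, reset run to 1
  Position 3 ('c'): new char, reset run to 1
  Position 4 ('b'): new char, reset run to 1
  Position 5 ('c'): new char, reset run to 1
  Position 6 ('a'): new char, reset run to 1
  Position 7 ('b'): new char, reset run to 1
  Position 8 ('c'): new char, reset run to 1
  Position 9 ('a'): new char, reset run to 1
  Position 10 ('a'): continues run of 'a', length=2
  Position 11 ('c'): new char, reset run to 1
Longest run: 'a' with length 2

2


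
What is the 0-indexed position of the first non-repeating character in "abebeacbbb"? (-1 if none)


Input: abebeacbbb
Character frequencies:
  'a': 2
  'b': 5
  'c': 1
  'e': 2
Scanning left to right for freq == 1:
  Position 0 ('a'): freq=2, skip
  Position 1 ('b'): freq=5, skip
  Position 2 ('e'): freq=2, skip
  Position 3 ('b'): freq=5, skip
  Position 4 ('e'): freq=2, skip
  Position 5 ('a'): freq=2, skip
  Position 6 ('c'): unique! => answer = 6

6


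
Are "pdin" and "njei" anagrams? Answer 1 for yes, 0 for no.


Strings: "pdin", "njei"
Sorted first:  dinp
Sorted second: eijn
Differ at position 0: 'd' vs 'e' => not anagrams

0


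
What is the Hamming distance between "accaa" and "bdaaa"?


Comparing "accaa" and "bdaaa" position by position:
  Position 0: 'a' vs 'b' => differ
  Position 1: 'c' vs 'd' => differ
  Position 2: 'c' vs 'a' => differ
  Position 3: 'a' vs 'a' => same
  Position 4: 'a' vs 'a' => same
Total differences (Hamming distance): 3

3


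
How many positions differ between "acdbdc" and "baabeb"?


Comparing "acdbdc" and "baabeb" position by position:
  Position 0: 'a' vs 'b' => DIFFER
  Position 1: 'c' vs 'a' => DIFFER
  Position 2: 'd' vs 'a' => DIFFER
  Position 3: 'b' vs 'b' => same
  Position 4: 'd' vs 'e' => DIFFER
  Position 5: 'c' vs 'b' => DIFFER
Positions that differ: 5

5


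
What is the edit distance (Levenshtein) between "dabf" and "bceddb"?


Computing edit distance: "dabf" -> "bceddb"
DP table:
           b    c    e    d    d    b
      0    1    2    3    4    5    6
  d   1    1    2    3    3    4    5
  a   2    2    2    3    4    4    5
  b   3    2    3    3    4    5    4
  f   4    3    3    4    4    5    5
Edit distance = dp[4][6] = 5

5


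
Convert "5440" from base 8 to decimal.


Input: "5440" in base 8
Positional expansion:
  Digit '5' (value 5) x 8^3 = 2560
  Digit '4' (value 4) x 8^2 = 256
  Digit '4' (value 4) x 8^1 = 32
  Digit '0' (value 0) x 8^0 = 0
Sum = 2848

2848


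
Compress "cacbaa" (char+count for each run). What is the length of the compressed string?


Input: cacbaa
Runs:
  'c' x 1 => "c1"
  'a' x 1 => "a1"
  'c' x 1 => "c1"
  'b' x 1 => "b1"
  'a' x 2 => "a2"
Compressed: "c1a1c1b1a2"
Compressed length: 10

10


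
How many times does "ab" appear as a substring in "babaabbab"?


Searching for "ab" in "babaabbab"
Scanning each position:
  Position 0: "ba" => no
  Position 1: "ab" => MATCH
  Position 2: "ba" => no
  Position 3: "aa" => no
  Position 4: "ab" => MATCH
  Position 5: "bb" => no
  Position 6: "ba" => no
  Position 7: "ab" => MATCH
Total occurrences: 3

3


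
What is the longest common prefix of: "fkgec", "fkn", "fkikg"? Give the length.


Words: fkgec, fkn, fkikg
  Position 0: all 'f' => match
  Position 1: all 'k' => match
  Position 2: ('g', 'n', 'i') => mismatch, stop
LCP = "fk" (length 2)

2


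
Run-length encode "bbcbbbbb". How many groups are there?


Input: bbcbbbbb
Scanning for consecutive runs:
  Group 1: 'b' x 2 (positions 0-1)
  Group 2: 'c' x 1 (positions 2-2)
  Group 3: 'b' x 5 (positions 3-7)
Total groups: 3

3


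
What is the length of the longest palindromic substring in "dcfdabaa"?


Input: "dcfdabaa"
Checking substrings for palindromes:
  [4:7] "aba" (len 3) => palindrome
  [6:8] "aa" (len 2) => palindrome
Longest palindromic substring: "aba" with length 3

3


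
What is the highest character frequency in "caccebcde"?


Input: caccebcde
Character counts:
  'a': 1
  'b': 1
  'c': 4
  'd': 1
  'e': 2
Maximum frequency: 4

4


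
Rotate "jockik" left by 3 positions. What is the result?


Input: "jockik", rotate left by 3
First 3 characters: "joc"
Remaining characters: "kik"
Concatenate remaining + first: "kik" + "joc" = "kikjoc"

kikjoc


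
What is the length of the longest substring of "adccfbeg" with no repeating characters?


Input: "adccfbeg"
Sliding window (track last position of each char):
  Position 0 ('a'): window [0,0] length 1 -- new best
  Position 1 ('d'): window [0,1] length 2 -- new best
  Position 2 ('c'): window [0,2] length 3 -- new best
  Position 3 ('c'): repeat (last at 2), move window start to 3
  Position 3 ('c'): window [3,3] length 1
  Position 4 ('f'): window [3,4] length 2
  Position 5 ('b'): window [3,5] length 3
  Position 6 ('e'): window [3,6] length 4 -- new best
  Position 7 ('g'): window [3,7] length 5 -- new best
Longest substring with no repeats: "cfbeg" with length 5

5


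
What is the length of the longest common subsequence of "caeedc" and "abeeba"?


LCS of "caeedc" and "abeeba"
DP table:
           a    b    e    e    b    a
      0    0    0    0    0    0    0
  c   0    0    0    0    0    0    0
  a   0    1    1    1    1    1    1
  e   0    1    1    2    2    2    2
  e   0    1    1    2    3    3    3
  d   0    1    1    2    3    3    3
  c   0    1    1    2    3    3    3
LCS length = dp[6][6] = 3

3


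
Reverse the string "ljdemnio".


Input: ljdemnio
Reading characters right to left:
  Position 7: 'o'
  Position 6: 'i'
  Position 5: 'n'
  Position 4: 'm'
  Position 3: 'e'
  Position 2: 'd'
  Position 1: 'j'
  Position 0: 'l'
Reversed: oinmedjl

oinmedjl


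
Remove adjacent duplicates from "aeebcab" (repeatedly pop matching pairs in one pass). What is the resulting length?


Input: aeebcab
Stack-based adjacent duplicate removal:
  Read 'a': push. Stack: a
  Read 'e': push. Stack: ae
  Read 'e': matches stack top 'e' => pop. Stack: a
  Read 'b': push. Stack: ab
  Read 'c': push. Stack: abc
  Read 'a': push. Stack: abca
  Read 'b': push. Stack: abcab
Final stack: "abcab" (length 5)

5


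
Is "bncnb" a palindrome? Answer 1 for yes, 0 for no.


Input: bncnb
Reversed: bncnb
  Compare pos 0 ('b') with pos 4 ('b'): match
  Compare pos 1 ('n') with pos 3 ('n'): match
Result: palindrome

1


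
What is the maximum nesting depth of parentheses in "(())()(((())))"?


Input: "(())()(((())))"
Tracking depth:
  Position 0 '(': depth becomes 1
  Position 1 '(': depth becomes 2
  Position 2 ')': depth becomes 1
  Position 3 ')': depth becomes 0
  Position 4 '(': depth becomes 1
  Position 5 ')': depth becomes 0
  Position 6 '(': depth becomes 1
  Position 7 '(': depth becomes 2
  Position 8 '(': depth becomes 3
  Position 9 '(': depth becomes 4
  Position 10 ')': depth becomes 3
  Position 11 ')': depth becomes 2
  Position 12 ')': depth becomes 1
  Position 13 ')': depth becomes 0
Maximum depth reached: 4

4


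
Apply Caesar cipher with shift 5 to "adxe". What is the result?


Caesar cipher: shift "adxe" by 5
  'a' (pos 0) + 5 = pos 5 = 'f'
  'd' (pos 3) + 5 = pos 8 = 'i'
  'x' (pos 23) + 5 = pos 2 = 'c'
  'e' (pos 4) + 5 = pos 9 = 'j'
Result: ficj

ficj


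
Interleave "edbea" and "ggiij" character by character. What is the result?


Interleaving "edbea" and "ggiij":
  Position 0: 'e' from first, 'g' from second => "eg"
  Position 1: 'd' from first, 'g' from second => "dg"
  Position 2: 'b' from first, 'i' from second => "bi"
  Position 3: 'e' from first, 'i' from second => "ei"
  Position 4: 'a' from first, 'j' from second => "aj"
Result: egdgbieiaj

egdgbieiaj


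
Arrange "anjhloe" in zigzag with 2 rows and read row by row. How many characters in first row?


Zigzag "anjhloe" into 2 rows:
Placing characters:
  'a' => row 0
  'n' => row 1
  'j' => row 0
  'h' => row 1
  'l' => row 0
  'o' => row 1
  'e' => row 0
Rows:
  Row 0: "ajle"
  Row 1: "nho"
First row length: 4

4


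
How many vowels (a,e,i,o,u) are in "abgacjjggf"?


Input: abgacjjggf
Checking each character:
  'a' at position 0: vowel (running total: 1)
  'b' at position 1: consonant
  'g' at position 2: consonant
  'a' at position 3: vowel (running total: 2)
  'c' at position 4: consonant
  'j' at position 5: consonant
  'j' at position 6: consonant
  'g' at position 7: consonant
  'g' at position 8: consonant
  'f' at position 9: consonant
Total vowels: 2

2


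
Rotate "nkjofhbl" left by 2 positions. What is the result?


Input: "nkjofhbl", rotate left by 2
First 2 characters: "nk"
Remaining characters: "jofhbl"
Concatenate remaining + first: "jofhbl" + "nk" = "jofhblnk"

jofhblnk


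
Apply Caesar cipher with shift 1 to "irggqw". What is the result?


Caesar cipher: shift "irggqw" by 1
  'i' (pos 8) + 1 = pos 9 = 'j'
  'r' (pos 17) + 1 = pos 18 = 's'
  'g' (pos 6) + 1 = pos 7 = 'h'
  'g' (pos 6) + 1 = pos 7 = 'h'
  'q' (pos 16) + 1 = pos 17 = 'r'
  'w' (pos 22) + 1 = pos 23 = 'x'
Result: jshhrx

jshhrx


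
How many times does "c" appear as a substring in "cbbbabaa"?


Searching for "c" in "cbbbabaa"
Scanning each position:
  Position 0: "c" => MATCH
  Position 1: "b" => no
  Position 2: "b" => no
  Position 3: "b" => no
  Position 4: "a" => no
  Position 5: "b" => no
  Position 6: "a" => no
  Position 7: "a" => no
Total occurrences: 1

1


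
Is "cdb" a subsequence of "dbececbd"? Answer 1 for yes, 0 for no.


Check if "cdb" is a subsequence of "dbececbd"
Greedy scan:
  Position 0 ('d'): no match needed
  Position 1 ('b'): no match needed
  Position 2 ('e'): no match needed
  Position 3 ('c'): matches sub[0] = 'c'
  Position 4 ('e'): no match needed
  Position 5 ('c'): no match needed
  Position 6 ('b'): no match needed
  Position 7 ('d'): matches sub[1] = 'd'
Only matched 2/3 characters => not a subsequence

0


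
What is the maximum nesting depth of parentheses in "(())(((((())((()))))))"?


Input: "(())(((((())((()))))))"
Tracking depth:
  Position 0 '(': depth becomes 1
  Position 1 '(': depth becomes 2
  Position 2 ')': depth becomes 1
  Position 3 ')': depth becomes 0
  Position 4 '(': depth becomes 1
  Position 5 '(': depth becomes 2
  Position 6 '(': depth becomes 3
  Position 7 '(': depth becomes 4
  Position 8 '(': depth becomes 5
  Position 9 '(': depth becomes 6
  Position 10 ')': depth becomes 5
  Position 11 ')': depth becomes 4
  Position 12 '(': depth becomes 5
  Position 13 '(': depth becomes 6
  Position 14 '(': depth becomes 7
  Position 15 ')': depth becomes 6
  Position 16 ')': depth becomes 5
  Position 17 ')': depth becomes 4
  Position 18 ')': depth becomes 3
  Position 19 ')': depth becomes 2
  Position 20 ')': depth becomes 1
  Position 21 ')': depth becomes 0
Maximum depth reached: 7

7


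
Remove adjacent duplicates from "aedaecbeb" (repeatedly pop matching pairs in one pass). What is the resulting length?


Input: aedaecbeb
Stack-based adjacent duplicate removal:
  Read 'a': push. Stack: a
  Read 'e': push. Stack: ae
  Read 'd': push. Stack: aed
  Read 'a': push. Stack: aeda
  Read 'e': push. Stack: aedae
  Read 'c': push. Stack: aedaec
  Read 'b': push. Stack: aedaecb
  Read 'e': push. Stack: aedaecbe
  Read 'b': push. Stack: aedaecbeb
Final stack: "aedaecbeb" (length 9)

9


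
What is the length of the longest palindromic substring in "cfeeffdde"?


Input: "cfeeffdde"
Checking substrings for palindromes:
  [1:5] "feef" (len 4) => palindrome
  [2:4] "ee" (len 2) => palindrome
  [4:6] "ff" (len 2) => palindrome
  [6:8] "dd" (len 2) => palindrome
Longest palindromic substring: "feef" with length 4

4


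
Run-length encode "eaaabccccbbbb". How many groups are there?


Input: eaaabccccbbbb
Scanning for consecutive runs:
  Group 1: 'e' x 1 (positions 0-0)
  Group 2: 'a' x 3 (positions 1-3)
  Group 3: 'b' x 1 (positions 4-4)
  Group 4: 'c' x 4 (positions 5-8)
  Group 5: 'b' x 4 (positions 9-12)
Total groups: 5

5


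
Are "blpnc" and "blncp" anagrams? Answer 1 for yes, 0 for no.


Strings: "blpnc", "blncp"
Sorted first:  bclnp
Sorted second: bclnp
Sorted forms match => anagrams

1


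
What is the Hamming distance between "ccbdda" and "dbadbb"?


Comparing "ccbdda" and "dbadbb" position by position:
  Position 0: 'c' vs 'd' => differ
  Position 1: 'c' vs 'b' => differ
  Position 2: 'b' vs 'a' => differ
  Position 3: 'd' vs 'd' => same
  Position 4: 'd' vs 'b' => differ
  Position 5: 'a' vs 'b' => differ
Total differences (Hamming distance): 5

5


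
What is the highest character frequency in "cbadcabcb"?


Input: cbadcabcb
Character counts:
  'a': 2
  'b': 3
  'c': 3
  'd': 1
Maximum frequency: 3

3


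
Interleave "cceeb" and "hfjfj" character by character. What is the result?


Interleaving "cceeb" and "hfjfj":
  Position 0: 'c' from first, 'h' from second => "ch"
  Position 1: 'c' from first, 'f' from second => "cf"
  Position 2: 'e' from first, 'j' from second => "ej"
  Position 3: 'e' from first, 'f' from second => "ef"
  Position 4: 'b' from first, 'j' from second => "bj"
Result: chcfejefbj

chcfejefbj


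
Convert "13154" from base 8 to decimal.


Input: "13154" in base 8
Positional expansion:
  Digit '1' (value 1) x 8^4 = 4096
  Digit '3' (value 3) x 8^3 = 1536
  Digit '1' (value 1) x 8^2 = 64
  Digit '5' (value 5) x 8^1 = 40
  Digit '4' (value 4) x 8^0 = 4
Sum = 5740

5740


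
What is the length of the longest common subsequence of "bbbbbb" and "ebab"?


LCS of "bbbbbb" and "ebab"
DP table:
           e    b    a    b
      0    0    0    0    0
  b   0    0    1    1    1
  b   0    0    1    1    2
  b   0    0    1    1    2
  b   0    0    1    1    2
  b   0    0    1    1    2
  b   0    0    1    1    2
LCS length = dp[6][4] = 2

2


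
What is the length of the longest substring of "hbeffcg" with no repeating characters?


Input: "hbeffcg"
Sliding window (track last position of each char):
  Position 0 ('h'): window [0,0] length 1 -- new best
  Position 1 ('b'): window [0,1] length 2 -- new best
  Position 2 ('e'): window [0,2] length 3 -- new best
  Position 3 ('f'): window [0,3] length 4 -- new best
  Position 4 ('f'): repeat (last at 3), move window start to 4
  Position 4 ('f'): window [4,4] length 1
  Position 5 ('c'): window [4,5] length 2
  Position 6 ('g'): window [4,6] length 3
Longest substring with no repeats: "hbef" with length 4

4


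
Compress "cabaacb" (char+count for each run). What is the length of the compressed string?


Input: cabaacb
Runs:
  'c' x 1 => "c1"
  'a' x 1 => "a1"
  'b' x 1 => "b1"
  'a' x 2 => "a2"
  'c' x 1 => "c1"
  'b' x 1 => "b1"
Compressed: "c1a1b1a2c1b1"
Compressed length: 12

12


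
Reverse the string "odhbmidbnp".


Input: odhbmidbnp
Reading characters right to left:
  Position 9: 'p'
  Position 8: 'n'
  Position 7: 'b'
  Position 6: 'd'
  Position 5: 'i'
  Position 4: 'm'
  Position 3: 'b'
  Position 2: 'h'
  Position 1: 'd'
  Position 0: 'o'
Reversed: pnbdimbhdo

pnbdimbhdo


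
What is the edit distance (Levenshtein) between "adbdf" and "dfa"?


Computing edit distance: "adbdf" -> "dfa"
DP table:
           d    f    a
      0    1    2    3
  a   1    1    2    2
  d   2    1    2    3
  b   3    2    2    3
  d   4    3    3    3
  f   5    4    3    4
Edit distance = dp[5][3] = 4

4


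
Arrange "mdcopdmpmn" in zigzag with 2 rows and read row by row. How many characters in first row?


Zigzag "mdcopdmpmn" into 2 rows:
Placing characters:
  'm' => row 0
  'd' => row 1
  'c' => row 0
  'o' => row 1
  'p' => row 0
  'd' => row 1
  'm' => row 0
  'p' => row 1
  'm' => row 0
  'n' => row 1
Rows:
  Row 0: "mcpmm"
  Row 1: "dodpn"
First row length: 5

5


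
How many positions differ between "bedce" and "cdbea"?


Comparing "bedce" and "cdbea" position by position:
  Position 0: 'b' vs 'c' => DIFFER
  Position 1: 'e' vs 'd' => DIFFER
  Position 2: 'd' vs 'b' => DIFFER
  Position 3: 'c' vs 'e' => DIFFER
  Position 4: 'e' vs 'a' => DIFFER
Positions that differ: 5

5


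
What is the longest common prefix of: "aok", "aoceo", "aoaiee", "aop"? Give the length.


Words: aok, aoceo, aoaiee, aop
  Position 0: all 'a' => match
  Position 1: all 'o' => match
  Position 2: ('k', 'c', 'a', 'p') => mismatch, stop
LCP = "ao" (length 2)

2


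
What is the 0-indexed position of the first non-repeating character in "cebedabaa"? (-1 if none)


Input: cebedabaa
Character frequencies:
  'a': 3
  'b': 2
  'c': 1
  'd': 1
  'e': 2
Scanning left to right for freq == 1:
  Position 0 ('c'): unique! => answer = 0

0


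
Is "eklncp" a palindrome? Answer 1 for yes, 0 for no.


Input: eklncp
Reversed: pcnlke
  Compare pos 0 ('e') with pos 5 ('p'): MISMATCH
  Compare pos 1 ('k') with pos 4 ('c'): MISMATCH
  Compare pos 2 ('l') with pos 3 ('n'): MISMATCH
Result: not a palindrome

0


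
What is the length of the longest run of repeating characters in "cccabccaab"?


Input: "cccabccaab"
Scanning for longest run:
  Position 1 ('c'): continues run of 'c', length=2
  Position 2 ('c'): continues run of 'c', length=3
  Position 3 ('a'): new char, reset run to 1
  Position 4 ('b'): new char, reset run to 1
  Position 5 ('c'): new char, reset run to 1
  Position 6 ('c'): continues run of 'c', length=2
  Position 7 ('a'): new char, reset run to 1
  Position 8 ('a'): continues run of 'a', length=2
  Position 9 ('b'): new char, reset run to 1
Longest run: 'c' with length 3

3


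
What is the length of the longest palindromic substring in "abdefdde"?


Input: "abdefdde"
Checking substrings for palindromes:
  [5:7] "dd" (len 2) => palindrome
Longest palindromic substring: "dd" with length 2

2


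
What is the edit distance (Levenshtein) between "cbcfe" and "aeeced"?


Computing edit distance: "cbcfe" -> "aeeced"
DP table:
           a    e    e    c    e    d
      0    1    2    3    4    5    6
  c   1    1    2    3    3    4    5
  b   2    2    2    3    4    4    5
  c   3    3    3    3    3    4    5
  f   4    4    4    4    4    4    5
  e   5    5    4    4    5    4    5
Edit distance = dp[5][6] = 5

5


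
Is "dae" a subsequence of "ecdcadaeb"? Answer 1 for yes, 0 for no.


Check if "dae" is a subsequence of "ecdcadaeb"
Greedy scan:
  Position 0 ('e'): no match needed
  Position 1 ('c'): no match needed
  Position 2 ('d'): matches sub[0] = 'd'
  Position 3 ('c'): no match needed
  Position 4 ('a'): matches sub[1] = 'a'
  Position 5 ('d'): no match needed
  Position 6 ('a'): no match needed
  Position 7 ('e'): matches sub[2] = 'e'
  Position 8 ('b'): no match needed
All 3 characters matched => is a subsequence

1


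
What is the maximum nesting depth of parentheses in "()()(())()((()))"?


Input: "()()(())()((()))"
Tracking depth:
  Position 0 '(': depth becomes 1
  Position 1 ')': depth becomes 0
  Position 2 '(': depth becomes 1
  Position 3 ')': depth becomes 0
  Position 4 '(': depth becomes 1
  Position 5 '(': depth becomes 2
  Position 6 ')': depth becomes 1
  Position 7 ')': depth becomes 0
  Position 8 '(': depth becomes 1
  Position 9 ')': depth becomes 0
  Position 10 '(': depth becomes 1
  Position 11 '(': depth becomes 2
  Position 12 '(': depth becomes 3
  Position 13 ')': depth becomes 2
  Position 14 ')': depth becomes 1
  Position 15 ')': depth becomes 0
Maximum depth reached: 3

3


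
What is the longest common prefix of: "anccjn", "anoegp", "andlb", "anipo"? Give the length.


Words: anccjn, anoegp, andlb, anipo
  Position 0: all 'a' => match
  Position 1: all 'n' => match
  Position 2: ('c', 'o', 'd', 'i') => mismatch, stop
LCP = "an" (length 2)

2


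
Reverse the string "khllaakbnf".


Input: khllaakbnf
Reading characters right to left:
  Position 9: 'f'
  Position 8: 'n'
  Position 7: 'b'
  Position 6: 'k'
  Position 5: 'a'
  Position 4: 'a'
  Position 3: 'l'
  Position 2: 'l'
  Position 1: 'h'
  Position 0: 'k'
Reversed: fnbkaallhk

fnbkaallhk


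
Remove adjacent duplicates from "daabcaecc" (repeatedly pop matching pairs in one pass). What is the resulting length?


Input: daabcaecc
Stack-based adjacent duplicate removal:
  Read 'd': push. Stack: d
  Read 'a': push. Stack: da
  Read 'a': matches stack top 'a' => pop. Stack: d
  Read 'b': push. Stack: db
  Read 'c': push. Stack: dbc
  Read 'a': push. Stack: dbca
  Read 'e': push. Stack: dbcae
  Read 'c': push. Stack: dbcaec
  Read 'c': matches stack top 'c' => pop. Stack: dbcae
Final stack: "dbcae" (length 5)

5


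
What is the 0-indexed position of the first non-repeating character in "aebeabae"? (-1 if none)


Input: aebeabae
Character frequencies:
  'a': 3
  'b': 2
  'e': 3
Scanning left to right for freq == 1:
  Position 0 ('a'): freq=3, skip
  Position 1 ('e'): freq=3, skip
  Position 2 ('b'): freq=2, skip
  Position 3 ('e'): freq=3, skip
  Position 4 ('a'): freq=3, skip
  Position 5 ('b'): freq=2, skip
  Position 6 ('a'): freq=3, skip
  Position 7 ('e'): freq=3, skip
  No unique character found => answer = -1

-1


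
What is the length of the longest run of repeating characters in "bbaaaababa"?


Input: "bbaaaababa"
Scanning for longest run:
  Position 1 ('b'): continues run of 'b', length=2
  Position 2 ('a'): new char, reset run to 1
  Position 3 ('a'): continues run of 'a', length=2
  Position 4 ('a'): continues run of 'a', length=3
  Position 5 ('a'): continues run of 'a', length=4
  Position 6 ('b'): new char, reset run to 1
  Position 7 ('a'): new char, reset run to 1
  Position 8 ('b'): new char, reset run to 1
  Position 9 ('a'): new char, reset run to 1
Longest run: 'a' with length 4

4


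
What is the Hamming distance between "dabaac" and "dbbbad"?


Comparing "dabaac" and "dbbbad" position by position:
  Position 0: 'd' vs 'd' => same
  Position 1: 'a' vs 'b' => differ
  Position 2: 'b' vs 'b' => same
  Position 3: 'a' vs 'b' => differ
  Position 4: 'a' vs 'a' => same
  Position 5: 'c' vs 'd' => differ
Total differences (Hamming distance): 3

3


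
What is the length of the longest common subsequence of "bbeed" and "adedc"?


LCS of "bbeed" and "adedc"
DP table:
           a    d    e    d    c
      0    0    0    0    0    0
  b   0    0    0    0    0    0
  b   0    0    0    0    0    0
  e   0    0    0    1    1    1
  e   0    0    0    1    1    1
  d   0    0    1    1    2    2
LCS length = dp[5][5] = 2

2


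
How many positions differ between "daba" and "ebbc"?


Comparing "daba" and "ebbc" position by position:
  Position 0: 'd' vs 'e' => DIFFER
  Position 1: 'a' vs 'b' => DIFFER
  Position 2: 'b' vs 'b' => same
  Position 3: 'a' vs 'c' => DIFFER
Positions that differ: 3

3


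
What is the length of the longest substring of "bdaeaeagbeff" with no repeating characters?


Input: "bdaeaeagbeff"
Sliding window (track last position of each char):
  Position 0 ('b'): window [0,0] length 1 -- new best
  Position 1 ('d'): window [0,1] length 2 -- new best
  Position 2 ('a'): window [0,2] length 3 -- new best
  Position 3 ('e'): window [0,3] length 4 -- new best
  Position 4 ('a'): repeat (last at 2), move window start to 3
  Position 4 ('a'): window [3,4] length 2
  Position 5 ('e'): repeat (last at 3), move window start to 4
  Position 5 ('e'): window [4,5] length 2
  Position 6 ('a'): repeat (last at 4), move window start to 5
  Position 6 ('a'): window [5,6] length 2
  Position 7 ('g'): window [5,7] length 3
  Position 8 ('b'): window [5,8] length 4
  Position 9 ('e'): repeat (last at 5), move window start to 6
  Position 9 ('e'): window [6,9] length 4
  Position 10 ('f'): window [6,10] length 5 -- new best
  Position 11 ('f'): repeat (last at 10), move window start to 11
  Position 11 ('f'): window [11,11] length 1
Longest substring with no repeats: "agbef" with length 5

5


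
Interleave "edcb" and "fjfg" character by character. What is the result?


Interleaving "edcb" and "fjfg":
  Position 0: 'e' from first, 'f' from second => "ef"
  Position 1: 'd' from first, 'j' from second => "dj"
  Position 2: 'c' from first, 'f' from second => "cf"
  Position 3: 'b' from first, 'g' from second => "bg"
Result: efdjcfbg

efdjcfbg


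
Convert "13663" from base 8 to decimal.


Input: "13663" in base 8
Positional expansion:
  Digit '1' (value 1) x 8^4 = 4096
  Digit '3' (value 3) x 8^3 = 1536
  Digit '6' (value 6) x 8^2 = 384
  Digit '6' (value 6) x 8^1 = 48
  Digit '3' (value 3) x 8^0 = 3
Sum = 6067

6067


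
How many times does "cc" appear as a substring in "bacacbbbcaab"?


Searching for "cc" in "bacacbbbcaab"
Scanning each position:
  Position 0: "ba" => no
  Position 1: "ac" => no
  Position 2: "ca" => no
  Position 3: "ac" => no
  Position 4: "cb" => no
  Position 5: "bb" => no
  Position 6: "bb" => no
  Position 7: "bc" => no
  Position 8: "ca" => no
  Position 9: "aa" => no
  Position 10: "ab" => no
Total occurrences: 0

0


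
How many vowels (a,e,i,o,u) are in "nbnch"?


Input: nbnch
Checking each character:
  'n' at position 0: consonant
  'b' at position 1: consonant
  'n' at position 2: consonant
  'c' at position 3: consonant
  'h' at position 4: consonant
Total vowels: 0

0


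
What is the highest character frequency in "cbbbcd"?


Input: cbbbcd
Character counts:
  'b': 3
  'c': 2
  'd': 1
Maximum frequency: 3

3


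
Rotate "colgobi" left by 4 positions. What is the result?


Input: "colgobi", rotate left by 4
First 4 characters: "colg"
Remaining characters: "obi"
Concatenate remaining + first: "obi" + "colg" = "obicolg"

obicolg


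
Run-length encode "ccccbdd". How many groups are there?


Input: ccccbdd
Scanning for consecutive runs:
  Group 1: 'c' x 4 (positions 0-3)
  Group 2: 'b' x 1 (positions 4-4)
  Group 3: 'd' x 2 (positions 5-6)
Total groups: 3

3


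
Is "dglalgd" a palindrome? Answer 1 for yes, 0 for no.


Input: dglalgd
Reversed: dglalgd
  Compare pos 0 ('d') with pos 6 ('d'): match
  Compare pos 1 ('g') with pos 5 ('g'): match
  Compare pos 2 ('l') with pos 4 ('l'): match
Result: palindrome

1


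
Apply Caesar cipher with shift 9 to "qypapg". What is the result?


Caesar cipher: shift "qypapg" by 9
  'q' (pos 16) + 9 = pos 25 = 'z'
  'y' (pos 24) + 9 = pos 7 = 'h'
  'p' (pos 15) + 9 = pos 24 = 'y'
  'a' (pos 0) + 9 = pos 9 = 'j'
  'p' (pos 15) + 9 = pos 24 = 'y'
  'g' (pos 6) + 9 = pos 15 = 'p'
Result: zhyjyp

zhyjyp


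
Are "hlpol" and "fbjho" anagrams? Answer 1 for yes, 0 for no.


Strings: "hlpol", "fbjho"
Sorted first:  hllop
Sorted second: bfhjo
Differ at position 0: 'h' vs 'b' => not anagrams

0


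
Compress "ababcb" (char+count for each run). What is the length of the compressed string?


Input: ababcb
Runs:
  'a' x 1 => "a1"
  'b' x 1 => "b1"
  'a' x 1 => "a1"
  'b' x 1 => "b1"
  'c' x 1 => "c1"
  'b' x 1 => "b1"
Compressed: "a1b1a1b1c1b1"
Compressed length: 12

12


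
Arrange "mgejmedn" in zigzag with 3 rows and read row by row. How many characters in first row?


Zigzag "mgejmedn" into 3 rows:
Placing characters:
  'm' => row 0
  'g' => row 1
  'e' => row 2
  'j' => row 1
  'm' => row 0
  'e' => row 1
  'd' => row 2
  'n' => row 1
Rows:
  Row 0: "mm"
  Row 1: "gjen"
  Row 2: "ed"
First row length: 2

2


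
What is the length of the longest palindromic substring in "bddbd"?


Input: "bddbd"
Checking substrings for palindromes:
  [0:4] "bddb" (len 4) => palindrome
  [2:5] "dbd" (len 3) => palindrome
  [1:3] "dd" (len 2) => palindrome
Longest palindromic substring: "bddb" with length 4

4


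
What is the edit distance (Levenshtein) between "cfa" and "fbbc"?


Computing edit distance: "cfa" -> "fbbc"
DP table:
           f    b    b    c
      0    1    2    3    4
  c   1    1    2    3    3
  f   2    1    2    3    4
  a   3    2    2    3    4
Edit distance = dp[3][4] = 4

4


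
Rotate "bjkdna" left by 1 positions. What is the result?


Input: "bjkdna", rotate left by 1
First 1 characters: "b"
Remaining characters: "jkdna"
Concatenate remaining + first: "jkdna" + "b" = "jkdnab"

jkdnab


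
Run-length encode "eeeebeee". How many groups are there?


Input: eeeebeee
Scanning for consecutive runs:
  Group 1: 'e' x 4 (positions 0-3)
  Group 2: 'b' x 1 (positions 4-4)
  Group 3: 'e' x 3 (positions 5-7)
Total groups: 3

3


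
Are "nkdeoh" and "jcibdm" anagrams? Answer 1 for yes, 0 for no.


Strings: "nkdeoh", "jcibdm"
Sorted first:  dehkno
Sorted second: bcdijm
Differ at position 0: 'd' vs 'b' => not anagrams

0


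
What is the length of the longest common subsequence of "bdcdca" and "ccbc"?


LCS of "bdcdca" and "ccbc"
DP table:
           c    c    b    c
      0    0    0    0    0
  b   0    0    0    1    1
  d   0    0    0    1    1
  c   0    1    1    1    2
  d   0    1    1    1    2
  c   0    1    2    2    2
  a   0    1    2    2    2
LCS length = dp[6][4] = 2

2


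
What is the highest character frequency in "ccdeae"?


Input: ccdeae
Character counts:
  'a': 1
  'c': 2
  'd': 1
  'e': 2
Maximum frequency: 2

2


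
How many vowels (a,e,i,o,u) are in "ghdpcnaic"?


Input: ghdpcnaic
Checking each character:
  'g' at position 0: consonant
  'h' at position 1: consonant
  'd' at position 2: consonant
  'p' at position 3: consonant
  'c' at position 4: consonant
  'n' at position 5: consonant
  'a' at position 6: vowel (running total: 1)
  'i' at position 7: vowel (running total: 2)
  'c' at position 8: consonant
Total vowels: 2

2


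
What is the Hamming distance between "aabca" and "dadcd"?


Comparing "aabca" and "dadcd" position by position:
  Position 0: 'a' vs 'd' => differ
  Position 1: 'a' vs 'a' => same
  Position 2: 'b' vs 'd' => differ
  Position 3: 'c' vs 'c' => same
  Position 4: 'a' vs 'd' => differ
Total differences (Hamming distance): 3

3


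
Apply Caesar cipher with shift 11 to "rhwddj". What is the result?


Caesar cipher: shift "rhwddj" by 11
  'r' (pos 17) + 11 = pos 2 = 'c'
  'h' (pos 7) + 11 = pos 18 = 's'
  'w' (pos 22) + 11 = pos 7 = 'h'
  'd' (pos 3) + 11 = pos 14 = 'o'
  'd' (pos 3) + 11 = pos 14 = 'o'
  'j' (pos 9) + 11 = pos 20 = 'u'
Result: cshoou

cshoou


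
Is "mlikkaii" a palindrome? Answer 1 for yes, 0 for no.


Input: mlikkaii
Reversed: iiakkilm
  Compare pos 0 ('m') with pos 7 ('i'): MISMATCH
  Compare pos 1 ('l') with pos 6 ('i'): MISMATCH
  Compare pos 2 ('i') with pos 5 ('a'): MISMATCH
  Compare pos 3 ('k') with pos 4 ('k'): match
Result: not a palindrome

0


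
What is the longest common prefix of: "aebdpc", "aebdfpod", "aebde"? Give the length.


Words: aebdpc, aebdfpod, aebde
  Position 0: all 'a' => match
  Position 1: all 'e' => match
  Position 2: all 'b' => match
  Position 3: all 'd' => match
  Position 4: ('p', 'f', 'e') => mismatch, stop
LCP = "aebd" (length 4)

4


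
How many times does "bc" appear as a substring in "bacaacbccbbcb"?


Searching for "bc" in "bacaacbccbbcb"
Scanning each position:
  Position 0: "ba" => no
  Position 1: "ac" => no
  Position 2: "ca" => no
  Position 3: "aa" => no
  Position 4: "ac" => no
  Position 5: "cb" => no
  Position 6: "bc" => MATCH
  Position 7: "cc" => no
  Position 8: "cb" => no
  Position 9: "bb" => no
  Position 10: "bc" => MATCH
  Position 11: "cb" => no
Total occurrences: 2

2


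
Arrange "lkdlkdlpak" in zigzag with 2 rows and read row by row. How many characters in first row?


Zigzag "lkdlkdlpak" into 2 rows:
Placing characters:
  'l' => row 0
  'k' => row 1
  'd' => row 0
  'l' => row 1
  'k' => row 0
  'd' => row 1
  'l' => row 0
  'p' => row 1
  'a' => row 0
  'k' => row 1
Rows:
  Row 0: "ldkla"
  Row 1: "kldpk"
First row length: 5

5


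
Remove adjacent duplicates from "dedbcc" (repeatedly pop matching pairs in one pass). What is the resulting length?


Input: dedbcc
Stack-based adjacent duplicate removal:
  Read 'd': push. Stack: d
  Read 'e': push. Stack: de
  Read 'd': push. Stack: ded
  Read 'b': push. Stack: dedb
  Read 'c': push. Stack: dedbc
  Read 'c': matches stack top 'c' => pop. Stack: dedb
Final stack: "dedb" (length 4)

4


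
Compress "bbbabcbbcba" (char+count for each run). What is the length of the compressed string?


Input: bbbabcbbcba
Runs:
  'b' x 3 => "b3"
  'a' x 1 => "a1"
  'b' x 1 => "b1"
  'c' x 1 => "c1"
  'b' x 2 => "b2"
  'c' x 1 => "c1"
  'b' x 1 => "b1"
  'a' x 1 => "a1"
Compressed: "b3a1b1c1b2c1b1a1"
Compressed length: 16

16


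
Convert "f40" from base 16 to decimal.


Input: "f40" in base 16
Positional expansion:
  Digit 'f' (value 15) x 16^2 = 3840
  Digit '4' (value 4) x 16^1 = 64
  Digit '0' (value 0) x 16^0 = 0
Sum = 3904

3904


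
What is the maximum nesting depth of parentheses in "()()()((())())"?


Input: "()()()((())())"
Tracking depth:
  Position 0 '(': depth becomes 1
  Position 1 ')': depth becomes 0
  Position 2 '(': depth becomes 1
  Position 3 ')': depth becomes 0
  Position 4 '(': depth becomes 1
  Position 5 ')': depth becomes 0
  Position 6 '(': depth becomes 1
  Position 7 '(': depth becomes 2
  Position 8 '(': depth becomes 3
  Position 9 ')': depth becomes 2
  Position 10 ')': depth becomes 1
  Position 11 '(': depth becomes 2
  Position 12 ')': depth becomes 1
  Position 13 ')': depth becomes 0
Maximum depth reached: 3

3


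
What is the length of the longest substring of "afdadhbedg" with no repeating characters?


Input: "afdadhbedg"
Sliding window (track last position of each char):
  Position 0 ('a'): window [0,0] length 1 -- new best
  Position 1 ('f'): window [0,1] length 2 -- new best
  Position 2 ('d'): window [0,2] length 3 -- new best
  Position 3 ('a'): repeat (last at 0), move window start to 1
  Position 3 ('a'): window [1,3] length 3
  Position 4 ('d'): repeat (last at 2), move window start to 3
  Position 4 ('d'): window [3,4] length 2
  Position 5 ('h'): window [3,5] length 3
  Position 6 ('b'): window [3,6] length 4 -- new best
  Position 7 ('e'): window [3,7] length 5 -- new best
  Position 8 ('d'): repeat (last at 4), move window start to 5
  Position 8 ('d'): window [5,8] length 4
  Position 9 ('g'): window [5,9] length 5
Longest substring with no repeats: "adhbe" with length 5

5


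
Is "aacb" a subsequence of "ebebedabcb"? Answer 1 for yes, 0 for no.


Check if "aacb" is a subsequence of "ebebedabcb"
Greedy scan:
  Position 0 ('e'): no match needed
  Position 1 ('b'): no match needed
  Position 2 ('e'): no match needed
  Position 3 ('b'): no match needed
  Position 4 ('e'): no match needed
  Position 5 ('d'): no match needed
  Position 6 ('a'): matches sub[0] = 'a'
  Position 7 ('b'): no match needed
  Position 8 ('c'): no match needed
  Position 9 ('b'): no match needed
Only matched 1/4 characters => not a subsequence

0


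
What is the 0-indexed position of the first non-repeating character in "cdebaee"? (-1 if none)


Input: cdebaee
Character frequencies:
  'a': 1
  'b': 1
  'c': 1
  'd': 1
  'e': 3
Scanning left to right for freq == 1:
  Position 0 ('c'): unique! => answer = 0

0


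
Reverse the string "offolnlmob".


Input: offolnlmob
Reading characters right to left:
  Position 9: 'b'
  Position 8: 'o'
  Position 7: 'm'
  Position 6: 'l'
  Position 5: 'n'
  Position 4: 'l'
  Position 3: 'o'
  Position 2: 'f'
  Position 1: 'f'
  Position 0: 'o'
Reversed: bomlnloffo

bomlnloffo


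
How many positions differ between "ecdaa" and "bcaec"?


Comparing "ecdaa" and "bcaec" position by position:
  Position 0: 'e' vs 'b' => DIFFER
  Position 1: 'c' vs 'c' => same
  Position 2: 'd' vs 'a' => DIFFER
  Position 3: 'a' vs 'e' => DIFFER
  Position 4: 'a' vs 'c' => DIFFER
Positions that differ: 4

4


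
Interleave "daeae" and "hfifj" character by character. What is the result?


Interleaving "daeae" and "hfifj":
  Position 0: 'd' from first, 'h' from second => "dh"
  Position 1: 'a' from first, 'f' from second => "af"
  Position 2: 'e' from first, 'i' from second => "ei"
  Position 3: 'a' from first, 'f' from second => "af"
  Position 4: 'e' from first, 'j' from second => "ej"
Result: dhafeiafej

dhafeiafej
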